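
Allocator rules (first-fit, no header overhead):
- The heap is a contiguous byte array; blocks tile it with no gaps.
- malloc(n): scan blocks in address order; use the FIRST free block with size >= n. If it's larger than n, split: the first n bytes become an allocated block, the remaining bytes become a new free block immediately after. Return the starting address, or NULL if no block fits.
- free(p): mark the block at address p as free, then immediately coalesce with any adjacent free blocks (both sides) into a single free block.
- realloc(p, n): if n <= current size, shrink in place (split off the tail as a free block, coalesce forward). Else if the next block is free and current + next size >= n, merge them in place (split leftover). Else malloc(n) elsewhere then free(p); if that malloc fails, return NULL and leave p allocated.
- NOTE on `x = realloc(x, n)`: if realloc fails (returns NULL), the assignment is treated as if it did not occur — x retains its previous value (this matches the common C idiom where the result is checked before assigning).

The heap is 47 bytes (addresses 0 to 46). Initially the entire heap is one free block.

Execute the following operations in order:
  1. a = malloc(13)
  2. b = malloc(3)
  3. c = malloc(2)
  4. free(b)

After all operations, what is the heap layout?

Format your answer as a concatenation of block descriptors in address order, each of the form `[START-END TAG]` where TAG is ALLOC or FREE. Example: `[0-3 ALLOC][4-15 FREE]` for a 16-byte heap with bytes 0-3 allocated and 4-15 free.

Op 1: a = malloc(13) -> a = 0; heap: [0-12 ALLOC][13-46 FREE]
Op 2: b = malloc(3) -> b = 13; heap: [0-12 ALLOC][13-15 ALLOC][16-46 FREE]
Op 3: c = malloc(2) -> c = 16; heap: [0-12 ALLOC][13-15 ALLOC][16-17 ALLOC][18-46 FREE]
Op 4: free(b) -> (freed b); heap: [0-12 ALLOC][13-15 FREE][16-17 ALLOC][18-46 FREE]

Answer: [0-12 ALLOC][13-15 FREE][16-17 ALLOC][18-46 FREE]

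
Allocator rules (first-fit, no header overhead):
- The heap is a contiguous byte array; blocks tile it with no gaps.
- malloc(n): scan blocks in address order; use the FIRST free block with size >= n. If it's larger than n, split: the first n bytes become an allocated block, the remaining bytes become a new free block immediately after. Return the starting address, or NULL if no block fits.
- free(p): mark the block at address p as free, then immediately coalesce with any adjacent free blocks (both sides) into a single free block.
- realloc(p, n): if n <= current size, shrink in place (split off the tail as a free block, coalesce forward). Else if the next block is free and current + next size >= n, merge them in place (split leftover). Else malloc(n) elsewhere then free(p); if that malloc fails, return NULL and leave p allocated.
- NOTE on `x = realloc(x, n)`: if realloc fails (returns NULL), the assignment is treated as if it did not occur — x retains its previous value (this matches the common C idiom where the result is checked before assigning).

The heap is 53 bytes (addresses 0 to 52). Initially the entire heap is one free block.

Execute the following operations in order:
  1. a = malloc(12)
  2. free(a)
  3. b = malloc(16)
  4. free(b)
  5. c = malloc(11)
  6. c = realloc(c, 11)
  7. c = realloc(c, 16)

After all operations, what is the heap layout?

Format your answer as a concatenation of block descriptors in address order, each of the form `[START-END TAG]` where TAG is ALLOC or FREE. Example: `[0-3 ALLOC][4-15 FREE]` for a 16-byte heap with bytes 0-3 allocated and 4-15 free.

Op 1: a = malloc(12) -> a = 0; heap: [0-11 ALLOC][12-52 FREE]
Op 2: free(a) -> (freed a); heap: [0-52 FREE]
Op 3: b = malloc(16) -> b = 0; heap: [0-15 ALLOC][16-52 FREE]
Op 4: free(b) -> (freed b); heap: [0-52 FREE]
Op 5: c = malloc(11) -> c = 0; heap: [0-10 ALLOC][11-52 FREE]
Op 6: c = realloc(c, 11) -> c = 0; heap: [0-10 ALLOC][11-52 FREE]
Op 7: c = realloc(c, 16) -> c = 0; heap: [0-15 ALLOC][16-52 FREE]

Answer: [0-15 ALLOC][16-52 FREE]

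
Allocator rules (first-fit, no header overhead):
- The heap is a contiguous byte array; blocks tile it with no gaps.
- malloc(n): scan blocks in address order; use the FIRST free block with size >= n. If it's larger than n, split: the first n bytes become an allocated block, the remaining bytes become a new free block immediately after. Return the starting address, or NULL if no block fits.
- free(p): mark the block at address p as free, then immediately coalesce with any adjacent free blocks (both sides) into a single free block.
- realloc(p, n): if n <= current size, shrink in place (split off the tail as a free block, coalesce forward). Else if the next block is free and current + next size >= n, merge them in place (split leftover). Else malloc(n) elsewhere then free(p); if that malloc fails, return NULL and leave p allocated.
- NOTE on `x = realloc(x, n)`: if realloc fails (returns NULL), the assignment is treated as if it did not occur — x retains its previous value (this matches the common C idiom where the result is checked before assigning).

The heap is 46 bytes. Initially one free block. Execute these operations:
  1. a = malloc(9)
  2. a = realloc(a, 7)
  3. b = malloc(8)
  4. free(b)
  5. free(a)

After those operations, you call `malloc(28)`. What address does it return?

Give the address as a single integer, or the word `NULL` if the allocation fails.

Op 1: a = malloc(9) -> a = 0; heap: [0-8 ALLOC][9-45 FREE]
Op 2: a = realloc(a, 7) -> a = 0; heap: [0-6 ALLOC][7-45 FREE]
Op 3: b = malloc(8) -> b = 7; heap: [0-6 ALLOC][7-14 ALLOC][15-45 FREE]
Op 4: free(b) -> (freed b); heap: [0-6 ALLOC][7-45 FREE]
Op 5: free(a) -> (freed a); heap: [0-45 FREE]
malloc(28): first-fit scan over [0-45 FREE] -> 0

Answer: 0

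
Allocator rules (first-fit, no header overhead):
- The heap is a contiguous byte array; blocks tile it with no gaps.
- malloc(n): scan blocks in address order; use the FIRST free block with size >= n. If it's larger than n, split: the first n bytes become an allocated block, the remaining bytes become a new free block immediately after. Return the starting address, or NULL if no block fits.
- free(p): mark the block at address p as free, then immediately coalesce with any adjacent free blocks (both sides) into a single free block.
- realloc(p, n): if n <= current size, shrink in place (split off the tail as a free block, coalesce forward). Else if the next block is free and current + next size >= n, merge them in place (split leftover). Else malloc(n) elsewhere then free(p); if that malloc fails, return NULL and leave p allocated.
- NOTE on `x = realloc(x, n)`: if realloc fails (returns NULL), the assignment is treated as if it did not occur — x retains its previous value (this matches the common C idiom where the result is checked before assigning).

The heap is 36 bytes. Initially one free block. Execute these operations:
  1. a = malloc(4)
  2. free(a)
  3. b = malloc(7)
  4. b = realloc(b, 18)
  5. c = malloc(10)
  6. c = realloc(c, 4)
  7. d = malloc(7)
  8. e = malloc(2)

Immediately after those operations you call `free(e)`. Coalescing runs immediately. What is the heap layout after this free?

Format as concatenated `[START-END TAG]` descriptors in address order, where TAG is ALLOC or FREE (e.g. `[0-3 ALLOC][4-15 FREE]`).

Answer: [0-17 ALLOC][18-21 ALLOC][22-28 ALLOC][29-35 FREE]

Derivation:
Op 1: a = malloc(4) -> a = 0; heap: [0-3 ALLOC][4-35 FREE]
Op 2: free(a) -> (freed a); heap: [0-35 FREE]
Op 3: b = malloc(7) -> b = 0; heap: [0-6 ALLOC][7-35 FREE]
Op 4: b = realloc(b, 18) -> b = 0; heap: [0-17 ALLOC][18-35 FREE]
Op 5: c = malloc(10) -> c = 18; heap: [0-17 ALLOC][18-27 ALLOC][28-35 FREE]
Op 6: c = realloc(c, 4) -> c = 18; heap: [0-17 ALLOC][18-21 ALLOC][22-35 FREE]
Op 7: d = malloc(7) -> d = 22; heap: [0-17 ALLOC][18-21 ALLOC][22-28 ALLOC][29-35 FREE]
Op 8: e = malloc(2) -> e = 29; heap: [0-17 ALLOC][18-21 ALLOC][22-28 ALLOC][29-30 ALLOC][31-35 FREE]
free(e): e = 29 -> block [29-30 ALLOC]; mark free, coalesce with adjacent free neighbors -> [0-17 ALLOC][18-21 ALLOC][22-28 ALLOC][29-35 FREE]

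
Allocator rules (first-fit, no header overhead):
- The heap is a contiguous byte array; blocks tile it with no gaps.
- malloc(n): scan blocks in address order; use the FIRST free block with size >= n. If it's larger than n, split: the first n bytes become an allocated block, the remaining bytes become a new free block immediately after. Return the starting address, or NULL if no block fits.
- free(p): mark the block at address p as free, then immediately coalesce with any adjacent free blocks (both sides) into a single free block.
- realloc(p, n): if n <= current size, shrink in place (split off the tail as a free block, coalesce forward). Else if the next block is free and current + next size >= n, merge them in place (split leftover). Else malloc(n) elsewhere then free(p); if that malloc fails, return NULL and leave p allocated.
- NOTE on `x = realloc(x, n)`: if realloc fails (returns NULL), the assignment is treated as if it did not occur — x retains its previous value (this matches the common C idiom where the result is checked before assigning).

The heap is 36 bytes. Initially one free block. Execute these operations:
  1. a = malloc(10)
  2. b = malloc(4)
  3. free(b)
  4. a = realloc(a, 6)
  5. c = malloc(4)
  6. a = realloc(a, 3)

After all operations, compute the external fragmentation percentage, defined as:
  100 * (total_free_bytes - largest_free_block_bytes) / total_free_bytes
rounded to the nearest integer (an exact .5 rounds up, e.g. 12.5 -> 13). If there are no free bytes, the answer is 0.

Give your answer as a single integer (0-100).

Answer: 10

Derivation:
Op 1: a = malloc(10) -> a = 0; heap: [0-9 ALLOC][10-35 FREE]
Op 2: b = malloc(4) -> b = 10; heap: [0-9 ALLOC][10-13 ALLOC][14-35 FREE]
Op 3: free(b) -> (freed b); heap: [0-9 ALLOC][10-35 FREE]
Op 4: a = realloc(a, 6) -> a = 0; heap: [0-5 ALLOC][6-35 FREE]
Op 5: c = malloc(4) -> c = 6; heap: [0-5 ALLOC][6-9 ALLOC][10-35 FREE]
Op 6: a = realloc(a, 3) -> a = 0; heap: [0-2 ALLOC][3-5 FREE][6-9 ALLOC][10-35 FREE]
Free blocks: [3 26] total_free=29 largest=26 -> 100*(29-26)/29 = 300/29 ≈ 10.345 -> rounds to 10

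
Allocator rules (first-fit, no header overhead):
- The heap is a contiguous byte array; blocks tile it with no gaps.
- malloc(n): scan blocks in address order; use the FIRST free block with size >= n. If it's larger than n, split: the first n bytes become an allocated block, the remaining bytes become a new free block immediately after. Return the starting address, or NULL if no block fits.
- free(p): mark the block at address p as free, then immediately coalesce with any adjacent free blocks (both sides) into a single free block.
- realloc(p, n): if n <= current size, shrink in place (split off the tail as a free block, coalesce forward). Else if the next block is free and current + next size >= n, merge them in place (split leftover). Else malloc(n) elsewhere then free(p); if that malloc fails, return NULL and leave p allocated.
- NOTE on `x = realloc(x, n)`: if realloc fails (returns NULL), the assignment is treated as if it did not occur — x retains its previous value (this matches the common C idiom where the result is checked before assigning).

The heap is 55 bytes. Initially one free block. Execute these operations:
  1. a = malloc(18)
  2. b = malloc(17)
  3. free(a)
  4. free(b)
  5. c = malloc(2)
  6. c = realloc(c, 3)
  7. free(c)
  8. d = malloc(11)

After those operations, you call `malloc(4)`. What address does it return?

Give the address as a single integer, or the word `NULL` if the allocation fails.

Op 1: a = malloc(18) -> a = 0; heap: [0-17 ALLOC][18-54 FREE]
Op 2: b = malloc(17) -> b = 18; heap: [0-17 ALLOC][18-34 ALLOC][35-54 FREE]
Op 3: free(a) -> (freed a); heap: [0-17 FREE][18-34 ALLOC][35-54 FREE]
Op 4: free(b) -> (freed b); heap: [0-54 FREE]
Op 5: c = malloc(2) -> c = 0; heap: [0-1 ALLOC][2-54 FREE]
Op 6: c = realloc(c, 3) -> c = 0; heap: [0-2 ALLOC][3-54 FREE]
Op 7: free(c) -> (freed c); heap: [0-54 FREE]
Op 8: d = malloc(11) -> d = 0; heap: [0-10 ALLOC][11-54 FREE]
malloc(4): first-fit scan over [0-10 ALLOC][11-54 FREE] -> 11

Answer: 11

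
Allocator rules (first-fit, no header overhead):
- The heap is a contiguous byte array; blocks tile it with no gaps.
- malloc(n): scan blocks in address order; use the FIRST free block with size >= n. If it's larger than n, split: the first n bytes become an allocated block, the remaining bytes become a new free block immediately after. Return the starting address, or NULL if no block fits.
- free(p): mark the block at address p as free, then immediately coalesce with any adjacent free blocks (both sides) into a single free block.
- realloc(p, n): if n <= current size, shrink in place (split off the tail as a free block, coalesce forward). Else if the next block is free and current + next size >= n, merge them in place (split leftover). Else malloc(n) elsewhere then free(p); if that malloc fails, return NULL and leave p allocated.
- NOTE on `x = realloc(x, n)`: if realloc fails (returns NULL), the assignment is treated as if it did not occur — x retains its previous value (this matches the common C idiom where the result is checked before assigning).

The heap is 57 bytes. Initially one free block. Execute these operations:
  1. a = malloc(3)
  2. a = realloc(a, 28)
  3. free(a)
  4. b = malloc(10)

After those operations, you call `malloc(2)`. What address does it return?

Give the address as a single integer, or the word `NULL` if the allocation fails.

Op 1: a = malloc(3) -> a = 0; heap: [0-2 ALLOC][3-56 FREE]
Op 2: a = realloc(a, 28) -> a = 0; heap: [0-27 ALLOC][28-56 FREE]
Op 3: free(a) -> (freed a); heap: [0-56 FREE]
Op 4: b = malloc(10) -> b = 0; heap: [0-9 ALLOC][10-56 FREE]
malloc(2): first-fit scan over [0-9 ALLOC][10-56 FREE] -> 10

Answer: 10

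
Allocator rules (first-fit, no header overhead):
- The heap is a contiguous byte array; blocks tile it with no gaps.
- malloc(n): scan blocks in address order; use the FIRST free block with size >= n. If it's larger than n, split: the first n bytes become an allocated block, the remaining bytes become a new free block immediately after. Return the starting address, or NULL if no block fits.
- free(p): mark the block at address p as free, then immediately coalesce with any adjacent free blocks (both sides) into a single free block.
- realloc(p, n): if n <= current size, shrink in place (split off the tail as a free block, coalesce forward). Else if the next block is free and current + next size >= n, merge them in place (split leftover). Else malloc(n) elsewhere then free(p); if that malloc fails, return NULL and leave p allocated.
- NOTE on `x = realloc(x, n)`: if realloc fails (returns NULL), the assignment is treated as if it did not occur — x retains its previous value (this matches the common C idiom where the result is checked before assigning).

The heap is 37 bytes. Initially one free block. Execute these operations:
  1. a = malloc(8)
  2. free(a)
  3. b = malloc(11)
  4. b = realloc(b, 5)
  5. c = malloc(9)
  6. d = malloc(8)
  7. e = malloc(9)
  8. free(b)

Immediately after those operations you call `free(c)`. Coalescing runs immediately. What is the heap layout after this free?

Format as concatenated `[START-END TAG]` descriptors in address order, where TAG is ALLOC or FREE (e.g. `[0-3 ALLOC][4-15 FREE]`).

Op 1: a = malloc(8) -> a = 0; heap: [0-7 ALLOC][8-36 FREE]
Op 2: free(a) -> (freed a); heap: [0-36 FREE]
Op 3: b = malloc(11) -> b = 0; heap: [0-10 ALLOC][11-36 FREE]
Op 4: b = realloc(b, 5) -> b = 0; heap: [0-4 ALLOC][5-36 FREE]
Op 5: c = malloc(9) -> c = 5; heap: [0-4 ALLOC][5-13 ALLOC][14-36 FREE]
Op 6: d = malloc(8) -> d = 14; heap: [0-4 ALLOC][5-13 ALLOC][14-21 ALLOC][22-36 FREE]
Op 7: e = malloc(9) -> e = 22; heap: [0-4 ALLOC][5-13 ALLOC][14-21 ALLOC][22-30 ALLOC][31-36 FREE]
Op 8: free(b) -> (freed b); heap: [0-4 FREE][5-13 ALLOC][14-21 ALLOC][22-30 ALLOC][31-36 FREE]
free(c): c = 5 -> block [5-13 ALLOC]; mark free, coalesce with adjacent free neighbors -> [0-13 FREE][14-21 ALLOC][22-30 ALLOC][31-36 FREE]

Answer: [0-13 FREE][14-21 ALLOC][22-30 ALLOC][31-36 FREE]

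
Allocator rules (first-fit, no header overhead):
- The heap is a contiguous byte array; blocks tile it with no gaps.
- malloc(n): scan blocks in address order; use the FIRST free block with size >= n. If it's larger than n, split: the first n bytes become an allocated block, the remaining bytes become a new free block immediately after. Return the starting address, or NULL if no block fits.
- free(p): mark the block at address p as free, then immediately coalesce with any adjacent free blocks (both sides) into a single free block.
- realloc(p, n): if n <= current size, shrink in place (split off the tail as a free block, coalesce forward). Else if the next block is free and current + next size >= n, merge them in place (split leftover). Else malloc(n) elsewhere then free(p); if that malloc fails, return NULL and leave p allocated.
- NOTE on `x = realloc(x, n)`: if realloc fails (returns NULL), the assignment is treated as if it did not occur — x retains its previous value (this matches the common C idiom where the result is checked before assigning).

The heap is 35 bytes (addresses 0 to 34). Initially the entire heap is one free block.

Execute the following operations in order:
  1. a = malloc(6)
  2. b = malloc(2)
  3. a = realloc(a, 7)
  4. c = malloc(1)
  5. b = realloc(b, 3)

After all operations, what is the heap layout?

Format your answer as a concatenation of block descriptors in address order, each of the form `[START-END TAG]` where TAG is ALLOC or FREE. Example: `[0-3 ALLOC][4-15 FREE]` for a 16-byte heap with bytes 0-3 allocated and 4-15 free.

Answer: [0-0 ALLOC][1-3 ALLOC][4-7 FREE][8-14 ALLOC][15-34 FREE]

Derivation:
Op 1: a = malloc(6) -> a = 0; heap: [0-5 ALLOC][6-34 FREE]
Op 2: b = malloc(2) -> b = 6; heap: [0-5 ALLOC][6-7 ALLOC][8-34 FREE]
Op 3: a = realloc(a, 7) -> a = 8; heap: [0-5 FREE][6-7 ALLOC][8-14 ALLOC][15-34 FREE]
Op 4: c = malloc(1) -> c = 0; heap: [0-0 ALLOC][1-5 FREE][6-7 ALLOC][8-14 ALLOC][15-34 FREE]
Op 5: b = realloc(b, 3) -> b = 1; heap: [0-0 ALLOC][1-3 ALLOC][4-7 FREE][8-14 ALLOC][15-34 FREE]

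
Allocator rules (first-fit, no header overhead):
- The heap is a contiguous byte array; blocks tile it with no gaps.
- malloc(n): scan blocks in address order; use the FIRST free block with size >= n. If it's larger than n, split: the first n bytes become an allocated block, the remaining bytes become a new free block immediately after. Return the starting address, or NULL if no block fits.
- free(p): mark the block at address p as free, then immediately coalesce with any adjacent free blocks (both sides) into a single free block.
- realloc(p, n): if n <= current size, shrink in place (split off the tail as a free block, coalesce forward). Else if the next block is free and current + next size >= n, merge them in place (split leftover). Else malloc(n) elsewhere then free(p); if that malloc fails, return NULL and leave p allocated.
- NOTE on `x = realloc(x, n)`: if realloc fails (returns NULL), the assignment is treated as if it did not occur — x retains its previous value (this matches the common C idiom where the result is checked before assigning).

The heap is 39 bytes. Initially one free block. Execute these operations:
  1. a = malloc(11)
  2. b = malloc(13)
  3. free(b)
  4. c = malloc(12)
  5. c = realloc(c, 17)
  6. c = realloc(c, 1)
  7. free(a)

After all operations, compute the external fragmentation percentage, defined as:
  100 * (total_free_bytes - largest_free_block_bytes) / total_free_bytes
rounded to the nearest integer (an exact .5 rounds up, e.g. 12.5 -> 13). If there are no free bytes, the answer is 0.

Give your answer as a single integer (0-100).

Answer: 29

Derivation:
Op 1: a = malloc(11) -> a = 0; heap: [0-10 ALLOC][11-38 FREE]
Op 2: b = malloc(13) -> b = 11; heap: [0-10 ALLOC][11-23 ALLOC][24-38 FREE]
Op 3: free(b) -> (freed b); heap: [0-10 ALLOC][11-38 FREE]
Op 4: c = malloc(12) -> c = 11; heap: [0-10 ALLOC][11-22 ALLOC][23-38 FREE]
Op 5: c = realloc(c, 17) -> c = 11; heap: [0-10 ALLOC][11-27 ALLOC][28-38 FREE]
Op 6: c = realloc(c, 1) -> c = 11; heap: [0-10 ALLOC][11-11 ALLOC][12-38 FREE]
Op 7: free(a) -> (freed a); heap: [0-10 FREE][11-11 ALLOC][12-38 FREE]
Free blocks: [11 27] total_free=38 largest=27 -> 100*(38-27)/38 = 1100/38 ≈ 28.947 -> rounds to 29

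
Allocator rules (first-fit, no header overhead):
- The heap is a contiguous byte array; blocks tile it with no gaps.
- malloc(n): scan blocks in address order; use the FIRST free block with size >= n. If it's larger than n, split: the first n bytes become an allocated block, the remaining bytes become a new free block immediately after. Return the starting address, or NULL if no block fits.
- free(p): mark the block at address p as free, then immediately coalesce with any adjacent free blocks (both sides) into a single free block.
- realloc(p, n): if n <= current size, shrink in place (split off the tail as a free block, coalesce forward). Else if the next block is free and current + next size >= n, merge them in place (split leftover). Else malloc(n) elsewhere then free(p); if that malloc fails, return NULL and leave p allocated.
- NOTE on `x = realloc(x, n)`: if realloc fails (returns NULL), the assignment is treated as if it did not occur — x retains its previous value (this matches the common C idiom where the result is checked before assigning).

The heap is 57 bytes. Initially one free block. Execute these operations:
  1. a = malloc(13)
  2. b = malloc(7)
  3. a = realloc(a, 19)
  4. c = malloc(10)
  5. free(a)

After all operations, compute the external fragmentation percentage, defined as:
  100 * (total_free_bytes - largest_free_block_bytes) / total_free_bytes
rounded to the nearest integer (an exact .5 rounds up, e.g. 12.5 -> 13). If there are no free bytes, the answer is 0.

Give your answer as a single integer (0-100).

Answer: 8

Derivation:
Op 1: a = malloc(13) -> a = 0; heap: [0-12 ALLOC][13-56 FREE]
Op 2: b = malloc(7) -> b = 13; heap: [0-12 ALLOC][13-19 ALLOC][20-56 FREE]
Op 3: a = realloc(a, 19) -> a = 20; heap: [0-12 FREE][13-19 ALLOC][20-38 ALLOC][39-56 FREE]
Op 4: c = malloc(10) -> c = 0; heap: [0-9 ALLOC][10-12 FREE][13-19 ALLOC][20-38 ALLOC][39-56 FREE]
Op 5: free(a) -> (freed a); heap: [0-9 ALLOC][10-12 FREE][13-19 ALLOC][20-56 FREE]
Free blocks: [3 37] total_free=40 largest=37 -> 100*(40-37)/40 = 300/40 = 7.5 -> rounds to 8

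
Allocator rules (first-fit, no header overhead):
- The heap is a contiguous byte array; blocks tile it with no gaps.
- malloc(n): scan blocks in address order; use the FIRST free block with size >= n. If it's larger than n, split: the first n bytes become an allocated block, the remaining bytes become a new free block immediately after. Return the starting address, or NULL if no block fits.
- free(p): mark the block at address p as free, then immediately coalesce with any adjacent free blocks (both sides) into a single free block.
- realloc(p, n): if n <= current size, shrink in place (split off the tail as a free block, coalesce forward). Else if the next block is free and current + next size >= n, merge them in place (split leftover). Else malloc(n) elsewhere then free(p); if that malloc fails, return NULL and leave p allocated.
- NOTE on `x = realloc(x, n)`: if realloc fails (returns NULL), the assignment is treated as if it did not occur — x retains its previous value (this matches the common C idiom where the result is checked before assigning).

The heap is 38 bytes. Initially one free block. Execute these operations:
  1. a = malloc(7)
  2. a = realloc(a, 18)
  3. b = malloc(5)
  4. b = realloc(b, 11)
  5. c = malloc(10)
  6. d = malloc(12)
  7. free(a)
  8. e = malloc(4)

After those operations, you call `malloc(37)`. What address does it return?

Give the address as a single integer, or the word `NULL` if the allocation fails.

Answer: NULL

Derivation:
Op 1: a = malloc(7) -> a = 0; heap: [0-6 ALLOC][7-37 FREE]
Op 2: a = realloc(a, 18) -> a = 0; heap: [0-17 ALLOC][18-37 FREE]
Op 3: b = malloc(5) -> b = 18; heap: [0-17 ALLOC][18-22 ALLOC][23-37 FREE]
Op 4: b = realloc(b, 11) -> b = 18; heap: [0-17 ALLOC][18-28 ALLOC][29-37 FREE]
Op 5: c = malloc(10) -> c = NULL; heap: [0-17 ALLOC][18-28 ALLOC][29-37 FREE]
Op 6: d = malloc(12) -> d = NULL; heap: [0-17 ALLOC][18-28 ALLOC][29-37 FREE]
Op 7: free(a) -> (freed a); heap: [0-17 FREE][18-28 ALLOC][29-37 FREE]
Op 8: e = malloc(4) -> e = 0; heap: [0-3 ALLOC][4-17 FREE][18-28 ALLOC][29-37 FREE]
malloc(37): first-fit scan over [0-3 ALLOC][4-17 FREE][18-28 ALLOC][29-37 FREE] -> NULL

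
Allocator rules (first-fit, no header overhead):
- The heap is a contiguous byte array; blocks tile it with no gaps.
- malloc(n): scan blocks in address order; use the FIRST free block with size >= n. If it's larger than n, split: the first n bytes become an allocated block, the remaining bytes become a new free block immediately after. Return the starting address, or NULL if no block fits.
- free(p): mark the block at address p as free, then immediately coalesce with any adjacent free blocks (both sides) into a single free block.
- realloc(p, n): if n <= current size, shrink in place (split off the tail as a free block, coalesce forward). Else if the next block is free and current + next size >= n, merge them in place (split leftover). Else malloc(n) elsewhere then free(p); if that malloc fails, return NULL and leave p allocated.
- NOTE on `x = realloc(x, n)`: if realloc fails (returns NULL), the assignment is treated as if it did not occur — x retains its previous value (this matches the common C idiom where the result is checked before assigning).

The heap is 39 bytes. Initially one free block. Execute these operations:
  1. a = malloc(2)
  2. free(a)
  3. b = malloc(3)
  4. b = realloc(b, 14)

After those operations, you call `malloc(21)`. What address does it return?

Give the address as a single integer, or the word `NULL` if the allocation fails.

Answer: 14

Derivation:
Op 1: a = malloc(2) -> a = 0; heap: [0-1 ALLOC][2-38 FREE]
Op 2: free(a) -> (freed a); heap: [0-38 FREE]
Op 3: b = malloc(3) -> b = 0; heap: [0-2 ALLOC][3-38 FREE]
Op 4: b = realloc(b, 14) -> b = 0; heap: [0-13 ALLOC][14-38 FREE]
malloc(21): first-fit scan over [0-13 ALLOC][14-38 FREE] -> 14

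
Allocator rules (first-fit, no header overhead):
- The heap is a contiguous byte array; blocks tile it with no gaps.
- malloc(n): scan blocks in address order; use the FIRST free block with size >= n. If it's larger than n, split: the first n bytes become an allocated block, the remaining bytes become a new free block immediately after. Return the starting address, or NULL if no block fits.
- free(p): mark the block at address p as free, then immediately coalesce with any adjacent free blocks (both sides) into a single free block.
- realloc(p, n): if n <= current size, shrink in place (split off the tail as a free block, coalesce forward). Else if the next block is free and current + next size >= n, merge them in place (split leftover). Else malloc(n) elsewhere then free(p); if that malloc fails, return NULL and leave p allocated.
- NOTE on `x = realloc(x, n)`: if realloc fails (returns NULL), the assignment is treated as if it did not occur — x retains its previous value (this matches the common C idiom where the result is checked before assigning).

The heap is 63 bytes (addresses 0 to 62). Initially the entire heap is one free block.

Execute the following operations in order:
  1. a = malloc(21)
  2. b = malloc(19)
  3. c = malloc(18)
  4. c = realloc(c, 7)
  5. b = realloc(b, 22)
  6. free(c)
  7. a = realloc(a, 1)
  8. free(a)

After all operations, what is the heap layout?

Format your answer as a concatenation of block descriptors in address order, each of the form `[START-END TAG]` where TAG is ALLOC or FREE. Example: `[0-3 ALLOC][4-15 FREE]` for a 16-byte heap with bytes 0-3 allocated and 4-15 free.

Op 1: a = malloc(21) -> a = 0; heap: [0-20 ALLOC][21-62 FREE]
Op 2: b = malloc(19) -> b = 21; heap: [0-20 ALLOC][21-39 ALLOC][40-62 FREE]
Op 3: c = malloc(18) -> c = 40; heap: [0-20 ALLOC][21-39 ALLOC][40-57 ALLOC][58-62 FREE]
Op 4: c = realloc(c, 7) -> c = 40; heap: [0-20 ALLOC][21-39 ALLOC][40-46 ALLOC][47-62 FREE]
Op 5: b = realloc(b, 22) -> NULL (b unchanged); heap: [0-20 ALLOC][21-39 ALLOC][40-46 ALLOC][47-62 FREE]
Op 6: free(c) -> (freed c); heap: [0-20 ALLOC][21-39 ALLOC][40-62 FREE]
Op 7: a = realloc(a, 1) -> a = 0; heap: [0-0 ALLOC][1-20 FREE][21-39 ALLOC][40-62 FREE]
Op 8: free(a) -> (freed a); heap: [0-20 FREE][21-39 ALLOC][40-62 FREE]

Answer: [0-20 FREE][21-39 ALLOC][40-62 FREE]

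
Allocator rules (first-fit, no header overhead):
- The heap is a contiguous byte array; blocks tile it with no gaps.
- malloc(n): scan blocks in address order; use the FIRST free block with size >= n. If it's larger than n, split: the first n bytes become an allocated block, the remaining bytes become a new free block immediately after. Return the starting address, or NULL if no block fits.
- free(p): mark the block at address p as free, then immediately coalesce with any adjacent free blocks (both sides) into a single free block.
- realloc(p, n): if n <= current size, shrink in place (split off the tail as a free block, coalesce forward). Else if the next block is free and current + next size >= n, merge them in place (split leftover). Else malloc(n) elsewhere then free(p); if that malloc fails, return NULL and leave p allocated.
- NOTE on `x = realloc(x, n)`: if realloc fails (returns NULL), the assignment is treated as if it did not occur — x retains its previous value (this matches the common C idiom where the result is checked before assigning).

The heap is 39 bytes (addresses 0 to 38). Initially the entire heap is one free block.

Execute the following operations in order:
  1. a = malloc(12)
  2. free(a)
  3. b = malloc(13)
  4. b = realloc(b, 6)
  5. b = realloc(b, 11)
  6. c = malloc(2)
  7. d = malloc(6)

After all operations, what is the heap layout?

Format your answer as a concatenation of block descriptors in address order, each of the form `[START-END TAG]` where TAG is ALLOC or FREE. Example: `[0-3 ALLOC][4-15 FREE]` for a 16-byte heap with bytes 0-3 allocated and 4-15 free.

Answer: [0-10 ALLOC][11-12 ALLOC][13-18 ALLOC][19-38 FREE]

Derivation:
Op 1: a = malloc(12) -> a = 0; heap: [0-11 ALLOC][12-38 FREE]
Op 2: free(a) -> (freed a); heap: [0-38 FREE]
Op 3: b = malloc(13) -> b = 0; heap: [0-12 ALLOC][13-38 FREE]
Op 4: b = realloc(b, 6) -> b = 0; heap: [0-5 ALLOC][6-38 FREE]
Op 5: b = realloc(b, 11) -> b = 0; heap: [0-10 ALLOC][11-38 FREE]
Op 6: c = malloc(2) -> c = 11; heap: [0-10 ALLOC][11-12 ALLOC][13-38 FREE]
Op 7: d = malloc(6) -> d = 13; heap: [0-10 ALLOC][11-12 ALLOC][13-18 ALLOC][19-38 FREE]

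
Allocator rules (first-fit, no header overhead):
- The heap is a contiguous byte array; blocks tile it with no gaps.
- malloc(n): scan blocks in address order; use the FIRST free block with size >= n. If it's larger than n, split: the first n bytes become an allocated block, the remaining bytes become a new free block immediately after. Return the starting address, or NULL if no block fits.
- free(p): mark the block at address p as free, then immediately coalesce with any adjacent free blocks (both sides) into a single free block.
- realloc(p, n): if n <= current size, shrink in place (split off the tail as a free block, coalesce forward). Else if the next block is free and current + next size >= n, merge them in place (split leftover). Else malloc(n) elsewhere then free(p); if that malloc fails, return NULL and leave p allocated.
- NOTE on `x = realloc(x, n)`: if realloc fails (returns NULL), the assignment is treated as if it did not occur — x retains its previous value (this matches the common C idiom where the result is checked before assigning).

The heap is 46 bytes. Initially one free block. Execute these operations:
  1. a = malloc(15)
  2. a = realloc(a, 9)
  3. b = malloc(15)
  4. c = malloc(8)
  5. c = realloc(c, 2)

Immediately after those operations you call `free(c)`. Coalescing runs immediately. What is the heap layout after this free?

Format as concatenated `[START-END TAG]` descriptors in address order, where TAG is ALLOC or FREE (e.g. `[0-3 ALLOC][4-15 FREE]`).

Answer: [0-8 ALLOC][9-23 ALLOC][24-45 FREE]

Derivation:
Op 1: a = malloc(15) -> a = 0; heap: [0-14 ALLOC][15-45 FREE]
Op 2: a = realloc(a, 9) -> a = 0; heap: [0-8 ALLOC][9-45 FREE]
Op 3: b = malloc(15) -> b = 9; heap: [0-8 ALLOC][9-23 ALLOC][24-45 FREE]
Op 4: c = malloc(8) -> c = 24; heap: [0-8 ALLOC][9-23 ALLOC][24-31 ALLOC][32-45 FREE]
Op 5: c = realloc(c, 2) -> c = 24; heap: [0-8 ALLOC][9-23 ALLOC][24-25 ALLOC][26-45 FREE]
free(c): c = 24 -> block [24-25 ALLOC]; mark free, coalesce with adjacent free neighbors -> [0-8 ALLOC][9-23 ALLOC][24-45 FREE]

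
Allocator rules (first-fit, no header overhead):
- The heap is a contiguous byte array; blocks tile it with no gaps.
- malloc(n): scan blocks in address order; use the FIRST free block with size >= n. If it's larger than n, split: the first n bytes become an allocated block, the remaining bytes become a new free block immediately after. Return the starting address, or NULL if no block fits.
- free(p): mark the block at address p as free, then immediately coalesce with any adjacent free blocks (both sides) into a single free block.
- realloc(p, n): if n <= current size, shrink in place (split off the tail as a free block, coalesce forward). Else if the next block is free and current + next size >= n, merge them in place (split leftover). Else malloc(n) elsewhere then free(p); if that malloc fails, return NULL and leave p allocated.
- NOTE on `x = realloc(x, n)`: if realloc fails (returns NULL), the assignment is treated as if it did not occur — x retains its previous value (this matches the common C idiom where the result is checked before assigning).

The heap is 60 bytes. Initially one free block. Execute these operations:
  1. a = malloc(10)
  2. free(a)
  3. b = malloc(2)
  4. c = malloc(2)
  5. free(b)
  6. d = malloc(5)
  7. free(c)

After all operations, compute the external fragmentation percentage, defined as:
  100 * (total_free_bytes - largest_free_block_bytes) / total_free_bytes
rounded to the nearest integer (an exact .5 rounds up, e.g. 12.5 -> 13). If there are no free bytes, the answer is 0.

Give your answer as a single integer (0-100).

Answer: 7

Derivation:
Op 1: a = malloc(10) -> a = 0; heap: [0-9 ALLOC][10-59 FREE]
Op 2: free(a) -> (freed a); heap: [0-59 FREE]
Op 3: b = malloc(2) -> b = 0; heap: [0-1 ALLOC][2-59 FREE]
Op 4: c = malloc(2) -> c = 2; heap: [0-1 ALLOC][2-3 ALLOC][4-59 FREE]
Op 5: free(b) -> (freed b); heap: [0-1 FREE][2-3 ALLOC][4-59 FREE]
Op 6: d = malloc(5) -> d = 4; heap: [0-1 FREE][2-3 ALLOC][4-8 ALLOC][9-59 FREE]
Op 7: free(c) -> (freed c); heap: [0-3 FREE][4-8 ALLOC][9-59 FREE]
Free blocks: [4 51] total_free=55 largest=51 -> 100*(55-51)/55 = 400/55 ≈ 7.273 -> rounds to 7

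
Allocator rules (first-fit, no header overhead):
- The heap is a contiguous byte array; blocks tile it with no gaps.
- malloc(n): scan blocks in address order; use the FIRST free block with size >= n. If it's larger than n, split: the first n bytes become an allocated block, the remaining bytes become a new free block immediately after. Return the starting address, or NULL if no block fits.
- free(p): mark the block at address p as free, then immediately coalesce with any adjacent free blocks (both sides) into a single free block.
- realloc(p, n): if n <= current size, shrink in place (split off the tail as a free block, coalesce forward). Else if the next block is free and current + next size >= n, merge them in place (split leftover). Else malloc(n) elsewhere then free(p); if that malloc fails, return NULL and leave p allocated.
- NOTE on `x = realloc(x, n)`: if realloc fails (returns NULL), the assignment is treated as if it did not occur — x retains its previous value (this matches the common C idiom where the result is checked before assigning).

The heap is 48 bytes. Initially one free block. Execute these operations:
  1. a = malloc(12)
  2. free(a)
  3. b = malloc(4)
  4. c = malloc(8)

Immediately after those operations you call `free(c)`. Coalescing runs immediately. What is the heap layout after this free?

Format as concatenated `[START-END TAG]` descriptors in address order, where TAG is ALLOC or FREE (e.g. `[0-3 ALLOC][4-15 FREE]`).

Answer: [0-3 ALLOC][4-47 FREE]

Derivation:
Op 1: a = malloc(12) -> a = 0; heap: [0-11 ALLOC][12-47 FREE]
Op 2: free(a) -> (freed a); heap: [0-47 FREE]
Op 3: b = malloc(4) -> b = 0; heap: [0-3 ALLOC][4-47 FREE]
Op 4: c = malloc(8) -> c = 4; heap: [0-3 ALLOC][4-11 ALLOC][12-47 FREE]
free(c): c = 4 -> block [4-11 ALLOC]; mark free, coalesce with adjacent free neighbors -> [0-3 ALLOC][4-47 FREE]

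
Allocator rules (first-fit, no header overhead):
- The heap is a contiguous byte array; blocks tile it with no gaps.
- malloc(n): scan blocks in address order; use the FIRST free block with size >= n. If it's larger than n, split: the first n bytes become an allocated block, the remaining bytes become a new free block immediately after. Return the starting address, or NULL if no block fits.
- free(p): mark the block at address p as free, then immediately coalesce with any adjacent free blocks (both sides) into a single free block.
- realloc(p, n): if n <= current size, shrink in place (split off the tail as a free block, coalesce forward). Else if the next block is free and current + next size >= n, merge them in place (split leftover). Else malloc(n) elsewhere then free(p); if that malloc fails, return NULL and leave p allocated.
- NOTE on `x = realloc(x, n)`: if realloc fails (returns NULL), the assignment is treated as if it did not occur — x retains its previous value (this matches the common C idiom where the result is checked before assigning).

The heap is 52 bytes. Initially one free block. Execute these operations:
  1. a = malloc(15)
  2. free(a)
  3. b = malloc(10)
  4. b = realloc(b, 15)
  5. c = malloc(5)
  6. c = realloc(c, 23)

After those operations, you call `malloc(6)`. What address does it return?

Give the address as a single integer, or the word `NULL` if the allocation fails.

Op 1: a = malloc(15) -> a = 0; heap: [0-14 ALLOC][15-51 FREE]
Op 2: free(a) -> (freed a); heap: [0-51 FREE]
Op 3: b = malloc(10) -> b = 0; heap: [0-9 ALLOC][10-51 FREE]
Op 4: b = realloc(b, 15) -> b = 0; heap: [0-14 ALLOC][15-51 FREE]
Op 5: c = malloc(5) -> c = 15; heap: [0-14 ALLOC][15-19 ALLOC][20-51 FREE]
Op 6: c = realloc(c, 23) -> c = 15; heap: [0-14 ALLOC][15-37 ALLOC][38-51 FREE]
malloc(6): first-fit scan over [0-14 ALLOC][15-37 ALLOC][38-51 FREE] -> 38

Answer: 38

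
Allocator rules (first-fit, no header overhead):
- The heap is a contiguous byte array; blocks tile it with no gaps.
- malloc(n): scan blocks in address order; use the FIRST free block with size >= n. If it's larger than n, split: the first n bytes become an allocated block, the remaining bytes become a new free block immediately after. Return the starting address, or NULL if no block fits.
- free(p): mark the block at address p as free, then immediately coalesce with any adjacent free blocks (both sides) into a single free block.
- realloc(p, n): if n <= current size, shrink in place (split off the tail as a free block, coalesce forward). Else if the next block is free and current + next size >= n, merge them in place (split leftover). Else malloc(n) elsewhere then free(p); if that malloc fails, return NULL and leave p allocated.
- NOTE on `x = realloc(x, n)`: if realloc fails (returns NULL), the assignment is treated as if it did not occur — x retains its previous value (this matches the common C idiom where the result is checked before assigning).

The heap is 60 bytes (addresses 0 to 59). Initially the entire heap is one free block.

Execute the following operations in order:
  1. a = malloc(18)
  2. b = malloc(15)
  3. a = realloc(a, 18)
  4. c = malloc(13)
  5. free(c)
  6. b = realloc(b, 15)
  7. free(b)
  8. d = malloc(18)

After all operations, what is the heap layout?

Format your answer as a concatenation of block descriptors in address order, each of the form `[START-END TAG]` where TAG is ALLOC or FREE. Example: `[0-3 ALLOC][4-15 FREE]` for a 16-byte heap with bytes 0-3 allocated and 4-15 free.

Op 1: a = malloc(18) -> a = 0; heap: [0-17 ALLOC][18-59 FREE]
Op 2: b = malloc(15) -> b = 18; heap: [0-17 ALLOC][18-32 ALLOC][33-59 FREE]
Op 3: a = realloc(a, 18) -> a = 0; heap: [0-17 ALLOC][18-32 ALLOC][33-59 FREE]
Op 4: c = malloc(13) -> c = 33; heap: [0-17 ALLOC][18-32 ALLOC][33-45 ALLOC][46-59 FREE]
Op 5: free(c) -> (freed c); heap: [0-17 ALLOC][18-32 ALLOC][33-59 FREE]
Op 6: b = realloc(b, 15) -> b = 18; heap: [0-17 ALLOC][18-32 ALLOC][33-59 FREE]
Op 7: free(b) -> (freed b); heap: [0-17 ALLOC][18-59 FREE]
Op 8: d = malloc(18) -> d = 18; heap: [0-17 ALLOC][18-35 ALLOC][36-59 FREE]

Answer: [0-17 ALLOC][18-35 ALLOC][36-59 FREE]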